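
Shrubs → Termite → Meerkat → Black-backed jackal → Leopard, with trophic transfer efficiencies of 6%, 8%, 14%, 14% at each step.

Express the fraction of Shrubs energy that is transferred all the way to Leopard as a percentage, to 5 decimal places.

0.00941%

Product of link efficiencies: 0.06 × 0.08 × 0.14 × 0.14 = 0.00009408
As a percentage: 0.00009408 × 100 = 0.00941%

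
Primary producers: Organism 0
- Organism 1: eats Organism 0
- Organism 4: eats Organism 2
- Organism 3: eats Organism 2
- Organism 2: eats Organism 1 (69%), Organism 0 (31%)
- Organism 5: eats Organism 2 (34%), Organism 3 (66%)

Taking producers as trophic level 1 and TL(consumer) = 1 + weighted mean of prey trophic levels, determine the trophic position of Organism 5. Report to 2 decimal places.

4.35

Organism 1: 1 + 1 = 2
Organism 2: 1 + (0.69×2 + 0.31×1) = 2.69
Organism 3: 1 + 2.69 = 3.69
Organism 4: 1 + 2.69 = 3.69
Organism 5: 1 + (0.34×2.69 + 0.66×3.69) = 4.35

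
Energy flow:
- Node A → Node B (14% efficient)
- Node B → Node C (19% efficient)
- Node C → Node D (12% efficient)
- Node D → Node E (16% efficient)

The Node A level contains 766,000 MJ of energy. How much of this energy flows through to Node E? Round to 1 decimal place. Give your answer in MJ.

391.2 MJ

Node B: 766000 × 0.14 = 107240 MJ
Node C: 107240 × 0.19 = 20375.6 MJ
Node D: 20375.6 × 0.12 = 2445.072 MJ
Node E: 2445.072 × 0.16 = 391.21152 MJ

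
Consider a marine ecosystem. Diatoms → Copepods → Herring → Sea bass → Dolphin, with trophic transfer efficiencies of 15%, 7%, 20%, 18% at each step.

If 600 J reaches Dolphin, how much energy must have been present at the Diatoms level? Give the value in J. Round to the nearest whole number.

1587302 J

Cumulative transfer efficiency: 0.15 × 0.07 × 0.2 × 0.18 = 0.000378
Diatoms energy = 600 / 0.000378 = 1587302 J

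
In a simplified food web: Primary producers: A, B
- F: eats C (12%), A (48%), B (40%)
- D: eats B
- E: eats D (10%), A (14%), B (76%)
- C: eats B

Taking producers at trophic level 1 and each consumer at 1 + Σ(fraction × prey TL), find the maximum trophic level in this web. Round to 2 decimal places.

2.12

C: 1 + 1 = 2
D: 1 + 1 = 2
E: 1 + (0.1×2 + 0.14×1 + 0.76×1) = 2.1
F: 1 + (0.12×2 + 0.48×1 + 0.4×1) = 2.12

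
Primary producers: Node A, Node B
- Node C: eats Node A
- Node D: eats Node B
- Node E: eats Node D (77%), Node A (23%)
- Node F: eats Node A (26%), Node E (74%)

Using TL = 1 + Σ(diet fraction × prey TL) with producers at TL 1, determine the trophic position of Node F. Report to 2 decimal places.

3.31

Node C: 1 + 1 = 2
Node D: 1 + 1 = 2
Node E: 1 + (0.77×2 + 0.23×1) = 2.77
Node F: 1 + (0.26×1 + 0.74×2.77) = 3.3098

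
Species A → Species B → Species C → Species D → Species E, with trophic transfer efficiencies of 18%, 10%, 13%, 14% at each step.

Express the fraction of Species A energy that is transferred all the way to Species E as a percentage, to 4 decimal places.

Product of link efficiencies: 0.18 × 0.1 × 0.13 × 0.14 = 0.0003276
As a percentage: 0.0003276 × 100 = 0.0328%

0.0328%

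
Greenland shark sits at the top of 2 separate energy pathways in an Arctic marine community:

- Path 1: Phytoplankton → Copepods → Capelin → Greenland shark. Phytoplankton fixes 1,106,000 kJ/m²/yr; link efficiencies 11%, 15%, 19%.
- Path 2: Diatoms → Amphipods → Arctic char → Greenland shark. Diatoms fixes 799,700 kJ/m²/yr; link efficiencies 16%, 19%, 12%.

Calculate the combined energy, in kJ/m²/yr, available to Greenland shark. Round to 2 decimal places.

Path 1: 1106000 × 0.11 × 0.15 × 0.19 = 3467.31 kJ/m²/yr
Path 2: 799700 × 0.16 × 0.19 × 0.12 = 2917.3056 kJ/m²/yr
Total at Greenland shark: 3467.31 + 2917.3056 = 6384.6156 kJ/m²/yr

6384.62 kJ/m²/yr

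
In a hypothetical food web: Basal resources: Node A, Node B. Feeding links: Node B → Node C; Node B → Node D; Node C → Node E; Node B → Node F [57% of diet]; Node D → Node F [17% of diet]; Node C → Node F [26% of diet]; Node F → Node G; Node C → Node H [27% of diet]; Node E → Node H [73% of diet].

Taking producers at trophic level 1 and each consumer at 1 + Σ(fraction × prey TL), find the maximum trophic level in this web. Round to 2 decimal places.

3.73

Node C: 1 + 1 = 2
Node D: 1 + 1 = 2
Node E: 1 + 2 = 3
Node F: 1 + (0.57×1 + 0.17×2 + 0.26×2) = 2.43
Node G: 1 + 2.43 = 3.43
Node H: 1 + (0.27×2 + 0.73×3) = 3.73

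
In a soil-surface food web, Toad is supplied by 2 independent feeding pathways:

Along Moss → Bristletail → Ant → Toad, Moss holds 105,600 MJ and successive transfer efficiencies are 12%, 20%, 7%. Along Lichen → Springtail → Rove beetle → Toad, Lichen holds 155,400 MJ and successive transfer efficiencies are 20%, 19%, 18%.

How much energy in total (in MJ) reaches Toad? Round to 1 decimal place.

Via Moss: 105600 × 0.12 × 0.2 × 0.07 = 177.408 MJ
Via Lichen: 155400 × 0.2 × 0.19 × 0.18 = 1062.936 MJ
Total at Toad: 177.408 + 1062.936 = 1240.344 MJ

1240.3 MJ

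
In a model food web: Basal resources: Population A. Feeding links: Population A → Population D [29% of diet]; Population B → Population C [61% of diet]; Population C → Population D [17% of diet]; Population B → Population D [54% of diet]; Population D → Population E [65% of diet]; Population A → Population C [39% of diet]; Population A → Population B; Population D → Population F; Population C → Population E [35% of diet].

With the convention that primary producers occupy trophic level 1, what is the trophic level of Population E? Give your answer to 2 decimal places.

3.74

Population B: 1 + 1 = 2
Population C: 1 + (0.39×1 + 0.61×2) = 2.61
Population D: 1 + (0.54×2 + 0.29×1 + 0.17×2.61) = 2.8137
Population E: 1 + (0.65×2.8137 + 0.35×2.61) = 3.742405
Population F: 1 + 2.8137 = 3.8137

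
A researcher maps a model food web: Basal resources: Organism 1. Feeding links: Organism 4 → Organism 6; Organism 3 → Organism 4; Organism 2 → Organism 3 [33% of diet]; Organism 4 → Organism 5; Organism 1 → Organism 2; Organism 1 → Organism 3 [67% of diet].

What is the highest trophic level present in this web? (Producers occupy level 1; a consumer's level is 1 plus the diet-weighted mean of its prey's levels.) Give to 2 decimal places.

4.33

Organism 2: 1 + 1 = 2
Organism 3: 1 + (0.33×2 + 0.67×1) = 2.33
Organism 4: 1 + 2.33 = 3.33
Organism 5: 1 + 3.33 = 4.33
Organism 6: 1 + 3.33 = 4.33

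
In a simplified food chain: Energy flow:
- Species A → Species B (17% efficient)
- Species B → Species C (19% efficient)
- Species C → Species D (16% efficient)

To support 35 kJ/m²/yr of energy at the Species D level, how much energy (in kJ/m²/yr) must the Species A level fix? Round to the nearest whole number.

Cumulative transfer efficiency: 0.17 × 0.19 × 0.16 = 0.005168
Species A energy = 35 / 0.005168 = 6772 kJ/m²/yr

6772 kJ/m²/yr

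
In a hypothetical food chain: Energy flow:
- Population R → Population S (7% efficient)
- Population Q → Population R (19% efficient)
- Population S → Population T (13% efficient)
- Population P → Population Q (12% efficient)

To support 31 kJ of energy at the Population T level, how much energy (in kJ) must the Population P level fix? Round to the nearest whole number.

149412 kJ

Cumulative transfer efficiency: 0.12 × 0.19 × 0.07 × 0.13 = 0.00020748
Population P energy = 31 / 0.00020748 = 149412 kJ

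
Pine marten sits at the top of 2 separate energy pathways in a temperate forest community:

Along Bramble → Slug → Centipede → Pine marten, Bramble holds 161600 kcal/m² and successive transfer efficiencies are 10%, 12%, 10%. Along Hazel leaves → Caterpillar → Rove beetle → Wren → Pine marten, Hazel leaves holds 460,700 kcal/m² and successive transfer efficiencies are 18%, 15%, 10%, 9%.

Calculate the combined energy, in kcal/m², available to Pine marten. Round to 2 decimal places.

305.87 kcal/m²

Via Bramble: 161600 × 0.1 × 0.12 × 0.1 = 193.92 kcal/m²
Via Hazel leaves: 460700 × 0.18 × 0.15 × 0.1 × 0.09 = 111.9501 kcal/m²
Total at Pine marten: 193.92 + 111.9501 = 305.8701 kcal/m²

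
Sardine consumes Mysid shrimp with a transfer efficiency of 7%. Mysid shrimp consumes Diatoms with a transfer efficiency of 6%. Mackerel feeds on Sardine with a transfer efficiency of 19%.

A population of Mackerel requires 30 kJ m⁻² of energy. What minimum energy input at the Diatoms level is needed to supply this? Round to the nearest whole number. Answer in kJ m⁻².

Cumulative transfer efficiency: 0.06 × 0.07 × 0.19 = 0.000798
Diatoms energy = 30 / 0.000798 = 37594 kJ m⁻²

37594 kJ m⁻²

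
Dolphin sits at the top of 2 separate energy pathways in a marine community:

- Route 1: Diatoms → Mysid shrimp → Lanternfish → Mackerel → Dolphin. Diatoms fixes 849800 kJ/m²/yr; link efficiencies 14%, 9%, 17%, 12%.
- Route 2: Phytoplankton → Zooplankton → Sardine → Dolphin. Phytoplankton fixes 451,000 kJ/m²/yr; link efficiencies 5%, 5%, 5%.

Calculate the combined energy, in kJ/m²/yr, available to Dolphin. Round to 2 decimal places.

274.81 kJ/m²/yr

Route 1: 849800 × 0.14 × 0.09 × 0.17 × 0.12 = 218.432592 kJ/m²/yr
Route 2: 451000 × 0.05 × 0.05 × 0.05 = 56.375 kJ/m²/yr
Total at Dolphin: 218.432592 + 56.375 = 274.807592 kJ/m²/yr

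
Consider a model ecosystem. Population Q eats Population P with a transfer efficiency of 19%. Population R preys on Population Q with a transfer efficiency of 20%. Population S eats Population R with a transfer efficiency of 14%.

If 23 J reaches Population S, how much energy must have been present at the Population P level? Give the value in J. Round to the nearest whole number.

Cumulative transfer efficiency: 0.19 × 0.2 × 0.14 = 0.00532
Population P energy = 23 / 0.00532 = 4323 J

4323 J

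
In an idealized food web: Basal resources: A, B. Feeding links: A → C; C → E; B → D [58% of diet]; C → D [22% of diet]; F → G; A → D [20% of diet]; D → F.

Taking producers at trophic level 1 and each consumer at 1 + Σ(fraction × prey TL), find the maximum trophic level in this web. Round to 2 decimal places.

4.22

C: 1 + 1 = 2
D: 1 + (0.22×2 + 0.58×1 + 0.2×1) = 2.22
E: 1 + 2 = 3
F: 1 + 2.22 = 3.22
G: 1 + 3.22 = 4.22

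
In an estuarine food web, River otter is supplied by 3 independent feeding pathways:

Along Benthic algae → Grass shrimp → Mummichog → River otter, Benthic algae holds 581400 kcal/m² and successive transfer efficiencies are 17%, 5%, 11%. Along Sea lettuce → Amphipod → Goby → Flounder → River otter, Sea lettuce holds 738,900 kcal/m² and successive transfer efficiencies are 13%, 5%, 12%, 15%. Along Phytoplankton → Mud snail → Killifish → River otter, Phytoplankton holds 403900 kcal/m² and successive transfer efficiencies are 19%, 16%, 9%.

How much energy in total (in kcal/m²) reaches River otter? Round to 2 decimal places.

1735.13 kcal/m²

Via Benthic algae: 581400 × 0.17 × 0.05 × 0.11 = 543.609 kcal/m²
Via Sea lettuce: 738900 × 0.13 × 0.05 × 0.12 × 0.15 = 86.4513 kcal/m²
Via Phytoplankton: 403900 × 0.19 × 0.16 × 0.09 = 1105.0704 kcal/m²
Total at River otter: 543.609 + 86.4513 + 1105.0704 = 1735.1307 kcal/m²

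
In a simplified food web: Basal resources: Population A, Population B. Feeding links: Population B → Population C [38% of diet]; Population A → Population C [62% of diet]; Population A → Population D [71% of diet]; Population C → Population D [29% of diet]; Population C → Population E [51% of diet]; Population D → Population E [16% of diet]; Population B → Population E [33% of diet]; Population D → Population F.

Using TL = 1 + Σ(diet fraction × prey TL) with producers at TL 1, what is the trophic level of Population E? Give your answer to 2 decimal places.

2.72

Population C: 1 + (0.38×1 + 0.62×1) = 2
Population D: 1 + (0.71×1 + 0.29×2) = 2.29
Population E: 1 + (0.51×2 + 0.16×2.29 + 0.33×1) = 2.7164
Population F: 1 + 2.29 = 3.29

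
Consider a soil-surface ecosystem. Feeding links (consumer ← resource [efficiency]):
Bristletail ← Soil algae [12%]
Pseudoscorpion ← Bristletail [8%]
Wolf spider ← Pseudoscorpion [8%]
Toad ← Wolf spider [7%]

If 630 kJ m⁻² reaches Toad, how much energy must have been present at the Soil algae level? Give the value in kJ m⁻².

Cumulative transfer efficiency: 0.12 × 0.08 × 0.08 × 0.07 = 0.00005376
Soil algae energy = 630 / 0.00005376 = 11718750 kJ m⁻²

11718750 kJ m⁻²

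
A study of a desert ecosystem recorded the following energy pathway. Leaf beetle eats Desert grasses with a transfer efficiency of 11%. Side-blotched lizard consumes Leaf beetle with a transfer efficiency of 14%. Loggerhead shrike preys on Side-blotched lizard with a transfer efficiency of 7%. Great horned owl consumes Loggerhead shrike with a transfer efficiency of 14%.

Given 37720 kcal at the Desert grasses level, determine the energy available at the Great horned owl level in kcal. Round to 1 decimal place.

5.7 kcal

Leaf beetle: 37720 × 0.11 = 4149.2 kcal
Side-blotched lizard: 4149.2 × 0.14 = 580.888 kcal
Loggerhead shrike: 580.888 × 0.07 = 40.66216 kcal
Great horned owl: 40.66216 × 0.14 = 5.6927024 kcal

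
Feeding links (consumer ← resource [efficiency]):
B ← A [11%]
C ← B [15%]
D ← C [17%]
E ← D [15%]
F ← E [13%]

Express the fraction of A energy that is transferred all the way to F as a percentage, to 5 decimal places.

Product of link efficiencies: 0.11 × 0.15 × 0.17 × 0.15 × 0.13 = 0.0000546975
As a percentage: 0.0000546975 × 100 = 0.00547%

0.00547%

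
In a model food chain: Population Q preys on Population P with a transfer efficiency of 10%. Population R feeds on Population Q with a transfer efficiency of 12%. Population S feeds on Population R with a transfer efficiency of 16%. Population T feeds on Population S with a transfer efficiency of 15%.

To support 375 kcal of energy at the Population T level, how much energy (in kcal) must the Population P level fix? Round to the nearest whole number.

1302083 kcal

Cumulative transfer efficiency: 0.1 × 0.12 × 0.16 × 0.15 = 0.000288
Population P energy = 375 / 0.000288 = 1302083 kcal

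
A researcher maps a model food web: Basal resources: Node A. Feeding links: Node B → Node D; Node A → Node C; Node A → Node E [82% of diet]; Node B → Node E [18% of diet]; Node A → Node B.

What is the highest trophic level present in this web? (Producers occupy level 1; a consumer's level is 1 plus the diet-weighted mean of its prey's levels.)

Node B: 1 + 1 = 2
Node C: 1 + 1 = 2
Node D: 1 + 2 = 3
Node E: 1 + (0.18×2 + 0.82×1) = 2.18

3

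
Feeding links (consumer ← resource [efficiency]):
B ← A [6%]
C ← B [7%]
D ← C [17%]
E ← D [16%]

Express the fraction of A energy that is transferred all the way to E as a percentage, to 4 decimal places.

0.0114%

Product of link efficiencies: 0.06 × 0.07 × 0.17 × 0.16 = 0.00011424
As a percentage: 0.00011424 × 100 = 0.0114%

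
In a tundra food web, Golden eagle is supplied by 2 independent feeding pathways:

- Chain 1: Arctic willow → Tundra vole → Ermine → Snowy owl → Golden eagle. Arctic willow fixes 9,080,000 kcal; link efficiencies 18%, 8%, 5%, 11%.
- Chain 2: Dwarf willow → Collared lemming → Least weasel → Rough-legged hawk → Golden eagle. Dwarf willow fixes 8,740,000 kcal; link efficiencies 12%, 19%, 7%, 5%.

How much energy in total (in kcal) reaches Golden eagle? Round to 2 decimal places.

Chain 1: 9080000 × 0.18 × 0.08 × 0.05 × 0.11 = 719.136 kcal
Chain 2: 8740000 × 0.12 × 0.19 × 0.07 × 0.05 = 697.452 kcal
Total at Golden eagle: 719.136 + 697.452 = 1416.588 kcal

1416.59 kcal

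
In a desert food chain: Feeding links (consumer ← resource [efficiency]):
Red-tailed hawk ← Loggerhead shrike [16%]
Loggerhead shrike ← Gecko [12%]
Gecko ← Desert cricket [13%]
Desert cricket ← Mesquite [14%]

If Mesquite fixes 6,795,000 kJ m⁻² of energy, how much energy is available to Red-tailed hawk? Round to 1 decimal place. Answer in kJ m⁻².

2374.4 kJ m⁻²

Desert cricket: 6795000 × 0.14 = 951300 kJ m⁻²
Gecko: 951300 × 0.13 = 123669 kJ m⁻²
Loggerhead shrike: 123669 × 0.12 = 14840.28 kJ m⁻²
Red-tailed hawk: 14840.28 × 0.16 = 2374.4448 kJ m⁻²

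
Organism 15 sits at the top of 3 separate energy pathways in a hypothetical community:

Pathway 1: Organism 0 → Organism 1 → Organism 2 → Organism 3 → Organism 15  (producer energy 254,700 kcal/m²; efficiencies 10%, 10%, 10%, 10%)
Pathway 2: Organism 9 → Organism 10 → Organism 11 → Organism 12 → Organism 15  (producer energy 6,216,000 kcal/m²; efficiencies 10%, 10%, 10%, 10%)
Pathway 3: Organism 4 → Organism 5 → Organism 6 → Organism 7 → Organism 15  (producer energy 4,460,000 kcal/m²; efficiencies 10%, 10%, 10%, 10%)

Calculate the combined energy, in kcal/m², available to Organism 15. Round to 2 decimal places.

1093.07 kcal/m²

Pathway 1: 254700 × 0.1 × 0.1 × 0.1 × 0.1 = 25.47 kcal/m²
Pathway 2: 6216000 × 0.1 × 0.1 × 0.1 × 0.1 = 621.6 kcal/m²
Pathway 3: 4460000 × 0.1 × 0.1 × 0.1 × 0.1 = 446 kcal/m²
Total at Organism 15: 25.47 + 621.6 + 446 = 1093.07 kcal/m²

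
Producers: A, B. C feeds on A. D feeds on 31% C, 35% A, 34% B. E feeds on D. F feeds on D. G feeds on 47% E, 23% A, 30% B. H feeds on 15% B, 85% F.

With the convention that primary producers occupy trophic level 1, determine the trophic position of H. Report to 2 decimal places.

C: 1 + 1 = 2
D: 1 + (0.31×2 + 0.35×1 + 0.34×1) = 2.31
E: 1 + 2.31 = 3.31
F: 1 + 2.31 = 3.31
G: 1 + (0.47×3.31 + 0.23×1 + 0.3×1) = 3.0857
H: 1 + (0.15×1 + 0.85×3.31) = 3.9635

3.96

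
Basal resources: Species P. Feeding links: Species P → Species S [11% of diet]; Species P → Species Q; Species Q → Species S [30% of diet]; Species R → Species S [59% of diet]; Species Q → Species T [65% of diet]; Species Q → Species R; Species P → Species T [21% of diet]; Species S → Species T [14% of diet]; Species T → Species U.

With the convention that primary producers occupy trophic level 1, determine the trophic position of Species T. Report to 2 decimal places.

3.00

Species Q: 1 + 1 = 2
Species R: 1 + 2 = 3
Species S: 1 + (0.59×3 + 0.11×1 + 0.3×2) = 3.48
Species T: 1 + (0.21×1 + 0.14×3.48 + 0.65×2) = 2.9972
Species U: 1 + 2.9972 = 3.9972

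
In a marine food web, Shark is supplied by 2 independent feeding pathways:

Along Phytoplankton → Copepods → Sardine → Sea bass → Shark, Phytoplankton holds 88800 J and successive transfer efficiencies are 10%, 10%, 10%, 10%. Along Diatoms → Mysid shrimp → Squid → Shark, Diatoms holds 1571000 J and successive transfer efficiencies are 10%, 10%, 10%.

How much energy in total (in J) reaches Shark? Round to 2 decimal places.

Via Phytoplankton: 88800 × 0.1 × 0.1 × 0.1 × 0.1 = 8.88 J
Via Diatoms: 1571000 × 0.1 × 0.1 × 0.1 = 1571 J
Total at Shark: 8.88 + 1571 = 1579.88 J

1579.88 J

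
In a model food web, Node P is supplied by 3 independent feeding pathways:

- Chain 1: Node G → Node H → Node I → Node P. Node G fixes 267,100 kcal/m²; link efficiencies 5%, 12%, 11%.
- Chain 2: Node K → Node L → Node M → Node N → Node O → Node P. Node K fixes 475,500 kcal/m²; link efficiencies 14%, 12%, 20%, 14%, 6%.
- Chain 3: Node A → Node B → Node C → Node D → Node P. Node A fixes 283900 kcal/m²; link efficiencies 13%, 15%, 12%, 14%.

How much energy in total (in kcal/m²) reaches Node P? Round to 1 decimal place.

282.7 kcal/m²

Chain 1: 267100 × 0.05 × 0.12 × 0.11 = 176.286 kcal/m²
Chain 2: 475500 × 0.14 × 0.12 × 0.2 × 0.14 × 0.06 = 13.420512 kcal/m²
Chain 3: 283900 × 0.13 × 0.15 × 0.12 × 0.14 = 93.00564 kcal/m²
Total at Node P: 176.286 + 13.420512 + 93.00564 = 282.712152 kcal/m²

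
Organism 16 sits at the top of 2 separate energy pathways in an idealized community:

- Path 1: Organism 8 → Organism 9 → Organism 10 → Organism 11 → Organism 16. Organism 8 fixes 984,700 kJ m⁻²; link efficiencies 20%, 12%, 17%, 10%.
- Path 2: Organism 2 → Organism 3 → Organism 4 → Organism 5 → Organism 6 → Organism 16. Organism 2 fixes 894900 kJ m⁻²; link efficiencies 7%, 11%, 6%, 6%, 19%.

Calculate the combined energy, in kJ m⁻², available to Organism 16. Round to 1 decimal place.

Path 1: 984700 × 0.2 × 0.12 × 0.17 × 0.1 = 401.7576 kJ m⁻²
Path 2: 894900 × 0.07 × 0.11 × 0.06 × 0.06 × 0.19 = 4.71325932 kJ m⁻²
Total at Organism 16: 401.7576 + 4.71325932 = 406.47085932 kJ m⁻²

406.5 kJ m⁻²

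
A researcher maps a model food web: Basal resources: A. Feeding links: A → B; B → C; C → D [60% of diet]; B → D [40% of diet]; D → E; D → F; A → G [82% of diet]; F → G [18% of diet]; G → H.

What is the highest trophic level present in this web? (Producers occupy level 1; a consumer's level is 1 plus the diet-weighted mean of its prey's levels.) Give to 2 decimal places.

B: 1 + 1 = 2
C: 1 + 2 = 3
D: 1 + (0.6×3 + 0.4×2) = 3.6
E: 1 + 3.6 = 4.6
F: 1 + 3.6 = 4.6
G: 1 + (0.82×1 + 0.18×4.6) = 2.648
H: 1 + 2.648 = 3.648

4.60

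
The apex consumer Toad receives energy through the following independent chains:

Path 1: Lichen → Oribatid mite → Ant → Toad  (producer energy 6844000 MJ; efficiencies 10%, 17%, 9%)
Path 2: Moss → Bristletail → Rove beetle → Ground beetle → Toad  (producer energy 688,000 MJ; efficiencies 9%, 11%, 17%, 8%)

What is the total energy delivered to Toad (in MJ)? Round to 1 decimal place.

10564.0 MJ

Path 1: 6844000 × 0.1 × 0.17 × 0.09 = 10471.32 MJ
Path 2: 688000 × 0.09 × 0.11 × 0.17 × 0.08 = 92.63232 MJ
Total at Toad: 10471.32 + 92.63232 = 10563.95232 MJ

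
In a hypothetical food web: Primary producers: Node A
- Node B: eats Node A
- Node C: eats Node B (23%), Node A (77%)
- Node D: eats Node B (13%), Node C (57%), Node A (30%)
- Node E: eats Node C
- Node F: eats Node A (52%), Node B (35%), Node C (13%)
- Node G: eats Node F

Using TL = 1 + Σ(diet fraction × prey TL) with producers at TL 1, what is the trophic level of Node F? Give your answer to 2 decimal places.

Node B: 1 + 1 = 2
Node C: 1 + (0.23×2 + 0.77×1) = 2.23
Node D: 1 + (0.13×2 + 0.57×2.23 + 0.3×1) = 2.8311
Node E: 1 + 2.23 = 3.23
Node F: 1 + (0.52×1 + 0.35×2 + 0.13×2.23) = 2.5099
Node G: 1 + 2.5099 = 3.5099

2.51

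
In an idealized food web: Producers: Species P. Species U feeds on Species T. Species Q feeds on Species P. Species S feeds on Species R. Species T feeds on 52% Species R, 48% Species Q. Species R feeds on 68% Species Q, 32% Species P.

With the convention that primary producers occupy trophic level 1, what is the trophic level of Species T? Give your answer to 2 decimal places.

3.35

Species Q: 1 + 1 = 2
Species R: 1 + (0.68×2 + 0.32×1) = 2.68
Species S: 1 + 2.68 = 3.68
Species T: 1 + (0.52×2.68 + 0.48×2) = 3.3536
Species U: 1 + 3.3536 = 4.3536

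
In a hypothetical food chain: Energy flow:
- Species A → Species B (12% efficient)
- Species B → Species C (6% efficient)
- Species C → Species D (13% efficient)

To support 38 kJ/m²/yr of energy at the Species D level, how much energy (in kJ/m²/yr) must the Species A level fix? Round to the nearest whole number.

Cumulative transfer efficiency: 0.12 × 0.06 × 0.13 = 0.000936
Species A energy = 38 / 0.000936 = 40598 kJ/m²/yr

40598 kJ/m²/yr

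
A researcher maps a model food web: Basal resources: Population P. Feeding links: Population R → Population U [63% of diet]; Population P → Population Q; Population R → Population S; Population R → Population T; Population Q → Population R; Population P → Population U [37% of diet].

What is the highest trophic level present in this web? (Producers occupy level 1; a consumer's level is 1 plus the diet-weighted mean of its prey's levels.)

4

Population Q: 1 + 1 = 2
Population R: 1 + 2 = 3
Population S: 1 + 3 = 4
Population T: 1 + 3 = 4
Population U: 1 + (0.37×1 + 0.63×3) = 3.26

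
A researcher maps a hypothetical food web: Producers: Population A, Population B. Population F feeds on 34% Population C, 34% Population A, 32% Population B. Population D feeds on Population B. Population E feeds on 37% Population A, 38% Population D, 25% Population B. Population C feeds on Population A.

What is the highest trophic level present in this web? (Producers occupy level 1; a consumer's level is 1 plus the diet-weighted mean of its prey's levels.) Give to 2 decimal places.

2.38

Population C: 1 + 1 = 2
Population D: 1 + 1 = 2
Population E: 1 + (0.37×1 + 0.38×2 + 0.25×1) = 2.38
Population F: 1 + (0.34×2 + 0.34×1 + 0.32×1) = 2.34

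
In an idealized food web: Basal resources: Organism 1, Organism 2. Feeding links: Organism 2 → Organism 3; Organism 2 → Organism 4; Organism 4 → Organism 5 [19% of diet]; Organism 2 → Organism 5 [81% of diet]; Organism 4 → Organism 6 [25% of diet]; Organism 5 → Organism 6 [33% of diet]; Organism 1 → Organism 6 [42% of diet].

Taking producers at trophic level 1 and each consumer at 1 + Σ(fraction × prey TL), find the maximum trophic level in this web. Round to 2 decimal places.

2.64

Organism 3: 1 + 1 = 2
Organism 4: 1 + 1 = 2
Organism 5: 1 + (0.19×2 + 0.81×1) = 2.19
Organism 6: 1 + (0.25×2 + 0.33×2.19 + 0.42×1) = 2.6427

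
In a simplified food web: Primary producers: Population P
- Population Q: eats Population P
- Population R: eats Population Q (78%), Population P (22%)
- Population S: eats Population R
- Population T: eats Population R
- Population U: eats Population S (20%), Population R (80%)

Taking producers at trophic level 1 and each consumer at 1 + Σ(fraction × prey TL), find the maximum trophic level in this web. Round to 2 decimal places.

3.98

Population Q: 1 + 1 = 2
Population R: 1 + (0.78×2 + 0.22×1) = 2.78
Population S: 1 + 2.78 = 3.78
Population T: 1 + 2.78 = 3.78
Population U: 1 + (0.2×3.78 + 0.8×2.78) = 3.98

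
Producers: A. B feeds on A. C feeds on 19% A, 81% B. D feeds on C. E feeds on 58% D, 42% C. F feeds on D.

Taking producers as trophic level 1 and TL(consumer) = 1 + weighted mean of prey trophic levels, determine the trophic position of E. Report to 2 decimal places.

B: 1 + 1 = 2
C: 1 + (0.19×1 + 0.81×2) = 2.81
D: 1 + 2.81 = 3.81
E: 1 + (0.58×3.81 + 0.42×2.81) = 4.39
F: 1 + 3.81 = 4.81

4.39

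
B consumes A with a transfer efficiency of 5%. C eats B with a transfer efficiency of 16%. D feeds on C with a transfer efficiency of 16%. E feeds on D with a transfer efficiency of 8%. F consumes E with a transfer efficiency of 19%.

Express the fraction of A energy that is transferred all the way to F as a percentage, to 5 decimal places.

Product of link efficiencies: 0.05 × 0.16 × 0.16 × 0.08 × 0.19 = 0.000019456
As a percentage: 0.000019456 × 100 = 0.00195%

0.00195%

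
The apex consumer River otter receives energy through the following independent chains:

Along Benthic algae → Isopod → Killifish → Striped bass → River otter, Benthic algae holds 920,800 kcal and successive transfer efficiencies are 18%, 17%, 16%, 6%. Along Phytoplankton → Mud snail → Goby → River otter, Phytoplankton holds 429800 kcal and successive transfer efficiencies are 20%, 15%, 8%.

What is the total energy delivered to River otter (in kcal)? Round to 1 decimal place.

Via Benthic algae: 920800 × 0.18 × 0.17 × 0.16 × 0.06 = 270.494208 kcal
Via Phytoplankton: 429800 × 0.2 × 0.15 × 0.08 = 1031.52 kcal
Total at River otter: 270.494208 + 1031.52 = 1302.014208 kcal

1302.0 kcal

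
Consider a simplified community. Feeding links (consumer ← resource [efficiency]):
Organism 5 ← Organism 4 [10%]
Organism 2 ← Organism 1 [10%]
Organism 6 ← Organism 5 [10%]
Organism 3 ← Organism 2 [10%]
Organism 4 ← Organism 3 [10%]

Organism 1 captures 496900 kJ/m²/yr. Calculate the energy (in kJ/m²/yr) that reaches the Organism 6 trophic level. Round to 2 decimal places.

4.97 kJ/m²/yr

Organism 2: 496900 × 0.1 = 49690 kJ/m²/yr
Organism 3: 49690 × 0.1 = 4969 kJ/m²/yr
Organism 4: 4969 × 0.1 = 496.9 kJ/m²/yr
Organism 5: 496.9 × 0.1 = 49.69 kJ/m²/yr
Organism 6: 49.69 × 0.1 = 4.969 kJ/m²/yr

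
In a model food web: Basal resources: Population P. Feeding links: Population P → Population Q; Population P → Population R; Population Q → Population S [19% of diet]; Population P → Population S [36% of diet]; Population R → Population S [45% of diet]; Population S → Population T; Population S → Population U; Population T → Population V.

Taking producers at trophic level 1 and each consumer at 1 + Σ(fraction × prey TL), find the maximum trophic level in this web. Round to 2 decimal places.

Population Q: 1 + 1 = 2
Population R: 1 + 1 = 2
Population S: 1 + (0.19×2 + 0.36×1 + 0.45×2) = 2.64
Population T: 1 + 2.64 = 3.64
Population U: 1 + 2.64 = 3.64
Population V: 1 + 3.64 = 4.64

4.64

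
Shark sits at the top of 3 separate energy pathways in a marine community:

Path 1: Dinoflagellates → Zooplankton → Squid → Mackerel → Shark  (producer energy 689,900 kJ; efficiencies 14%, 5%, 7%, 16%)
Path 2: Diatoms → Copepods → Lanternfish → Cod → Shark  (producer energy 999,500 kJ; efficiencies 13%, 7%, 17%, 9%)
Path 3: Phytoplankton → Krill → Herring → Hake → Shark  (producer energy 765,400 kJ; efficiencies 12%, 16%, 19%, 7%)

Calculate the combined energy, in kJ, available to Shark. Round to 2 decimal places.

388.70 kJ

Path 1: 689900 × 0.14 × 0.05 × 0.07 × 0.16 = 54.08816 kJ
Path 2: 999500 × 0.13 × 0.07 × 0.17 × 0.09 = 139.160385 kJ
Path 3: 765400 × 0.12 × 0.16 × 0.19 × 0.07 = 195.452544 kJ
Total at Shark: 54.08816 + 139.160385 + 195.452544 = 388.701089 kJ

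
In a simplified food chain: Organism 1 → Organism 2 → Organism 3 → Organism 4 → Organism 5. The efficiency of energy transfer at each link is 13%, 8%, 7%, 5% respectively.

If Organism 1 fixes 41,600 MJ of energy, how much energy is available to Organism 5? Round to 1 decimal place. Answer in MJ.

Organism 2: 41600 × 0.13 = 5408 MJ
Organism 3: 5408 × 0.08 = 432.64 MJ
Organism 4: 432.64 × 0.07 = 30.2848 MJ
Organism 5: 30.2848 × 0.05 = 1.51424 MJ

1.5 MJ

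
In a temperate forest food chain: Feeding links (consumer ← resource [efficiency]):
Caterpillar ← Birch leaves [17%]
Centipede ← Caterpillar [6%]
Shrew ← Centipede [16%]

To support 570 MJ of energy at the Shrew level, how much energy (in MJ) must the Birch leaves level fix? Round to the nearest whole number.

Cumulative transfer efficiency: 0.17 × 0.06 × 0.16 = 0.001632
Birch leaves energy = 570 / 0.001632 = 349265 MJ

349265 MJ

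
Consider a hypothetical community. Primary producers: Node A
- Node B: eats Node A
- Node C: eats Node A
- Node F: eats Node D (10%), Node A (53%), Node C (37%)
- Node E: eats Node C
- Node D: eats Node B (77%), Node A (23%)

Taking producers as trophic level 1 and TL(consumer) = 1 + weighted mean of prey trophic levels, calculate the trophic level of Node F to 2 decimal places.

Node B: 1 + 1 = 2
Node C: 1 + 1 = 2
Node D: 1 + (0.77×2 + 0.23×1) = 2.77
Node E: 1 + 2 = 3
Node F: 1 + (0.1×2.77 + 0.53×1 + 0.37×2) = 2.547

2.55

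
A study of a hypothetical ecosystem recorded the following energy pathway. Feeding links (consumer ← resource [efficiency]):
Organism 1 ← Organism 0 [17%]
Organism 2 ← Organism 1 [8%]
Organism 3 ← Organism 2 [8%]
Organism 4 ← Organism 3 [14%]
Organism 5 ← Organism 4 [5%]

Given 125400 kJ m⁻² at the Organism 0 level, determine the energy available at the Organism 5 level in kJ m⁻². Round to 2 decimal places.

Organism 1: 125400 × 0.17 = 21318 kJ m⁻²
Organism 2: 21318 × 0.08 = 1705.44 kJ m⁻²
Organism 3: 1705.44 × 0.08 = 136.4352 kJ m⁻²
Organism 4: 136.4352 × 0.14 = 19.100928 kJ m⁻²
Organism 5: 19.100928 × 0.05 = 0.9550464 kJ m⁻²

0.96 kJ m⁻²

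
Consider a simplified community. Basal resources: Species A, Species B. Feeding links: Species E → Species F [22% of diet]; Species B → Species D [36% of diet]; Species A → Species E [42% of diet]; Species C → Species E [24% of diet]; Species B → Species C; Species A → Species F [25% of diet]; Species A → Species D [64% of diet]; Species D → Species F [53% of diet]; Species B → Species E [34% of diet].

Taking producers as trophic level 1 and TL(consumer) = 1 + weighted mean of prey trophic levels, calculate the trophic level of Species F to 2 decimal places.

Species C: 1 + 1 = 2
Species D: 1 + (0.36×1 + 0.64×1) = 2
Species E: 1 + (0.34×1 + 0.42×1 + 0.24×2) = 2.24
Species F: 1 + (0.25×1 + 0.22×2.24 + 0.53×2) = 2.8028

2.80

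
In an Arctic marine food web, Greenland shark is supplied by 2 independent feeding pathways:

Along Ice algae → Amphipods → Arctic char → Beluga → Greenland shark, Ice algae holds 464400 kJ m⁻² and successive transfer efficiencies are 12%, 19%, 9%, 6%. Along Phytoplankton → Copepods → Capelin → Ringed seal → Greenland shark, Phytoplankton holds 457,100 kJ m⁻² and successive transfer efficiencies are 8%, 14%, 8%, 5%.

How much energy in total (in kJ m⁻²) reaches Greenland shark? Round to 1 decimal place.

77.7 kJ m⁻²

Via Ice algae: 464400 × 0.12 × 0.19 × 0.09 × 0.06 = 57.176928 kJ m⁻²
Via Phytoplankton: 457100 × 0.08 × 0.14 × 0.08 × 0.05 = 20.47808 kJ m⁻²
Total at Greenland shark: 57.176928 + 20.47808 = 77.655008 kJ m⁻²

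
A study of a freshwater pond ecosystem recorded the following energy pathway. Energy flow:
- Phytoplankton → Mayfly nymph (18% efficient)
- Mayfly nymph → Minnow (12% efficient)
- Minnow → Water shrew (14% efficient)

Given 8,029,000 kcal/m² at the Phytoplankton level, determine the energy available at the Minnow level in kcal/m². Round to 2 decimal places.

173426.40 kcal/m²

Mayfly nymph: 8029000 × 0.18 = 1445220 kcal/m²
Minnow: 1445220 × 0.12 = 173426.4 kcal/m²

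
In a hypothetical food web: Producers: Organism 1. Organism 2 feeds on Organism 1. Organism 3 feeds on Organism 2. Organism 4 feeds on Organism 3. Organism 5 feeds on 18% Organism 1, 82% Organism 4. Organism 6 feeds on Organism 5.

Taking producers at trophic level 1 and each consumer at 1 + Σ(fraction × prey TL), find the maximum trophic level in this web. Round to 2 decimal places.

Organism 2: 1 + 1 = 2
Organism 3: 1 + 2 = 3
Organism 4: 1 + 3 = 4
Organism 5: 1 + (0.18×1 + 0.82×4) = 4.46
Organism 6: 1 + 4.46 = 5.46

5.46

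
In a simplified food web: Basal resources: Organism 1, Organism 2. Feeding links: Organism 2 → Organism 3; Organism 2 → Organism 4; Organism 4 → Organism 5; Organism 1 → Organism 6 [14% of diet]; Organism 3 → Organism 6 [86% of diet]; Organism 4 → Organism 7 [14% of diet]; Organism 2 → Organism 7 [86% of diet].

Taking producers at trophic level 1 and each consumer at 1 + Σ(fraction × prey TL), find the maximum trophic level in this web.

3

Organism 3: 1 + 1 = 2
Organism 4: 1 + 1 = 2
Organism 5: 1 + 2 = 3
Organism 6: 1 + (0.14×1 + 0.86×2) = 2.86
Organism 7: 1 + (0.14×2 + 0.86×1) = 2.14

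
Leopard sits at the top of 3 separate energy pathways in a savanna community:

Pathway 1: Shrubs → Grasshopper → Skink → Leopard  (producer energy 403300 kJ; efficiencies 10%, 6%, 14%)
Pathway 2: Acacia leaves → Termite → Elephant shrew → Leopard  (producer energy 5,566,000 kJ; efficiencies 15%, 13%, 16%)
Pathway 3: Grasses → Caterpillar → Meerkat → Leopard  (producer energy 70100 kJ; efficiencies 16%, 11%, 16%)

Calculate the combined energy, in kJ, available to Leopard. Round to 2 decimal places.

Pathway 1: 403300 × 0.1 × 0.06 × 0.14 = 338.772 kJ
Pathway 2: 5566000 × 0.15 × 0.13 × 0.16 = 17365.92 kJ
Pathway 3: 70100 × 0.16 × 0.11 × 0.16 = 197.4016 kJ
Total at Leopard: 338.772 + 17365.92 + 197.4016 = 17902.0936 kJ

17902.09 kJ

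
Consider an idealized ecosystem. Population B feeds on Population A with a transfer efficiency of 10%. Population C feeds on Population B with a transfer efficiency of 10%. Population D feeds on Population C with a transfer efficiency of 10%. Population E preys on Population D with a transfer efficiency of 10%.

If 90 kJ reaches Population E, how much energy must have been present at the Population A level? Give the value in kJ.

900000 kJ

Cumulative transfer efficiency: 0.1 × 0.1 × 0.1 × 0.1 = 0.0001
Population A energy = 90 / 0.0001 = 900000 kJ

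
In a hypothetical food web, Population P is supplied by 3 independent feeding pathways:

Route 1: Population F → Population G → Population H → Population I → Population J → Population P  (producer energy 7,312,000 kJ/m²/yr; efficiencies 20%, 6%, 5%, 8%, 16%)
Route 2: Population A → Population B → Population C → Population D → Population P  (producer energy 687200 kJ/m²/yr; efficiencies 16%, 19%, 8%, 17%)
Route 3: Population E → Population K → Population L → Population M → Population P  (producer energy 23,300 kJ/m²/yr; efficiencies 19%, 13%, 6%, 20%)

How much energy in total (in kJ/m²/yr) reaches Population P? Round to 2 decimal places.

Route 1: 7312000 × 0.2 × 0.06 × 0.05 × 0.08 × 0.16 = 56.15616 kJ/m²/yr
Route 2: 687200 × 0.16 × 0.19 × 0.08 × 0.17 = 284.115968 kJ/m²/yr
Route 3: 23300 × 0.19 × 0.13 × 0.06 × 0.2 = 6.90612 kJ/m²/yr
Total at Population P: 56.15616 + 284.115968 + 6.90612 = 347.178248 kJ/m²/yr

347.18 kJ/m²/yr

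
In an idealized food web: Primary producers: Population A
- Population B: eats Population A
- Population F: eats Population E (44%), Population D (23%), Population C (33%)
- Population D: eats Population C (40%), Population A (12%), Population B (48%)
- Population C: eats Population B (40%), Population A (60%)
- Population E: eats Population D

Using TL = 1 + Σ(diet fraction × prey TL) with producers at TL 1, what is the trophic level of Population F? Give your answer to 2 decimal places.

Population B: 1 + 1 = 2
Population C: 1 + (0.4×2 + 0.6×1) = 2.4
Population D: 1 + (0.4×2.4 + 0.12×1 + 0.48×2) = 3.04
Population E: 1 + 3.04 = 4.04
Population F: 1 + (0.44×4.04 + 0.23×3.04 + 0.33×2.4) = 4.2688

4.27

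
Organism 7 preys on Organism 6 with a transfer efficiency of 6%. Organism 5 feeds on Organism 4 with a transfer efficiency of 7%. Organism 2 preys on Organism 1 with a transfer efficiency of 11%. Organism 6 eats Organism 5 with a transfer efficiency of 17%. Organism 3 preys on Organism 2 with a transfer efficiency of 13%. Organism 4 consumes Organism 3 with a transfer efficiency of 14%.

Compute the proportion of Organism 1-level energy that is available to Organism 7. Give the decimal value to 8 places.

0.00000143

Product of link efficiencies: 0.11 × 0.13 × 0.14 × 0.07 × 0.17 × 0.06 = 0.000001429428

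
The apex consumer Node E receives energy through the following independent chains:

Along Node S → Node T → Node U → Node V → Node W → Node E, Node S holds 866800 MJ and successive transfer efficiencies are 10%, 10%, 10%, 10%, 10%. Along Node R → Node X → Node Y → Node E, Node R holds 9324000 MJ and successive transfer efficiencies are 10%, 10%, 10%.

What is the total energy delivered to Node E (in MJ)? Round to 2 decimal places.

9332.67 MJ

Via Node S: 866800 × 0.1 × 0.1 × 0.1 × 0.1 × 0.1 = 8.668 MJ
Via Node R: 9324000 × 0.1 × 0.1 × 0.1 = 9324 MJ
Total at Node E: 8.668 + 9324 = 9332.668 MJ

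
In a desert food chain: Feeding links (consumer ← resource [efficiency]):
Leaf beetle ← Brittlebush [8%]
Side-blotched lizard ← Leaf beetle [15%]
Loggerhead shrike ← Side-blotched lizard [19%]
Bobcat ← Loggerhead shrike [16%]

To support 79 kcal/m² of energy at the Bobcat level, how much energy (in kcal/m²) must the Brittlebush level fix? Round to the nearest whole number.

216557 kcal/m²

Cumulative transfer efficiency: 0.08 × 0.15 × 0.19 × 0.16 = 0.0003648
Brittlebush energy = 79 / 0.0003648 = 216557 kcal/m²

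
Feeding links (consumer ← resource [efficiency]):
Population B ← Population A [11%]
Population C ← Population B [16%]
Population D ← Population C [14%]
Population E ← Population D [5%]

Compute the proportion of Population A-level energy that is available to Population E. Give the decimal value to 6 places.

0.000123

Product of link efficiencies: 0.11 × 0.16 × 0.14 × 0.05 = 0.0001232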